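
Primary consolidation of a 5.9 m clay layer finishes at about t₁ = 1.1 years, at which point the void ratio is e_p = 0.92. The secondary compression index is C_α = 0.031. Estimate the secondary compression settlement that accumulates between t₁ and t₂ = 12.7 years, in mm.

S_s ≈ 101 mm

Secondary compression: S_s = C_α·H/(1+e_p)·log₁₀(t₂/t₁)
S_s = 0.031×5.9/(1+0.92)×log₁₀(12.7/1.1)
    = 0.09526 × 1.062 = 0.1012 m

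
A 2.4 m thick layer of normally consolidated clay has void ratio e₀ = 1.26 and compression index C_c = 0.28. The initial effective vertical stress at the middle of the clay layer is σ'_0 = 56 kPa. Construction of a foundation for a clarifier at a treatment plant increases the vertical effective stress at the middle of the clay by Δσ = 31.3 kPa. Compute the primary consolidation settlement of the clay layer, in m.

Final effective stress: σ'_f = σ'_0 + Δσ = 56 + 31.3 = 87.3 kPa.
Normally consolidated clay, so the full stress increment lies on the virgin compression line:
S_c = C_c·H/(1+e₀)·log₁₀(σ'_f/σ'_0) = 0.28×2.4/(1+1.26)×log₁₀(87.3/56)
    = 0.29735 × 0.19283 = 0.05734 m

S_c ≈ 0.0573 m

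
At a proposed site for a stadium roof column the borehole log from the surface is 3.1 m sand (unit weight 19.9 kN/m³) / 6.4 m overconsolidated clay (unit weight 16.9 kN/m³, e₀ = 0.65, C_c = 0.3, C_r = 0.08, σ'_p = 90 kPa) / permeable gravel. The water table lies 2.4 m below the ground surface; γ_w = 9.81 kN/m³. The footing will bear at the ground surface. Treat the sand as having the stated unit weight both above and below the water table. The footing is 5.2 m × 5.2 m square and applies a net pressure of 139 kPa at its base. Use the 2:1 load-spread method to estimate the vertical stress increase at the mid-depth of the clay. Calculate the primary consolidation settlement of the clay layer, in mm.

Mid-depth of clay below the ground surface: z = 3.1 + 6.4/2 = 6.3 m.
Total vertical stress at mid-clay: σ_v = 19.9×3.1 + 16.9×3.2 = 115.77 kPa.
Pore pressure: u = 9.81×(6.3 − 2.4) = 38.259 kPa.
Initial effective stress: σ'_0 = σ_v − u = 115.77 − 38.259 = 77.511 kPa.
Stress increase at mid-clay by the 2:1 spreading method:
Δσ = qBL/((B+z)(L+z)) = 139×5.2×5.2/((5.2+6.3)(5.2+6.3)) = 28.42 kPa
Final effective stress: σ'_f = 77.511 + 28.42 = 105.93 kPa.
σ'_f = 105.93 > σ'_p = 90 kPa, so the stress path crosses the preconsolidation pressure — recompression up to σ'_p, then virgin compression beyond:
S_c = H/(1+e₀)·[C_r·log₁₀(σ'_p/σ'_0) + C_c·log₁₀(σ'_f/σ'_p)]
    = 6.4/1.65 × [0.08×log₁₀(90/77.511) + 0.3×log₁₀(105.93/90)]
    = 3.8788 × [0.0051903 + 0.021233] = 0.1025 m

S_c ≈ 102 mm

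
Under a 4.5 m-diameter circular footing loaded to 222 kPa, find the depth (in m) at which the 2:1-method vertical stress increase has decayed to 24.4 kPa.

2:1 spreading — at depth z the loaded area has grown by z in each plan dimension:
qD²/(D+z)² = Δσ_z ⇒ z = D(√(q/Δσ_z) − 1) = 4.5×(√(222/24.4) − 1) = 9.074 m

z ≈ 9.07 m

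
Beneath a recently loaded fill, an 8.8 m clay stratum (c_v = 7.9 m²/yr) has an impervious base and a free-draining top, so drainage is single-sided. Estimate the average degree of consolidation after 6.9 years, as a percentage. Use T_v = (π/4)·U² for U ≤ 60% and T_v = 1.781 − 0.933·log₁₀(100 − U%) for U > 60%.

U ≈ 85.7 %

Drainage path length: H_d = H = 8.8 m (single drainage).
T_v = c_v·t/H_d² = 7.9×6.9/8.8² = 0.7039.
T_v = 0.7039 corresponds to the U > 60% branch:
U = 1 − 10^((1.781 − T_v)/0.933)/100 = 0.8573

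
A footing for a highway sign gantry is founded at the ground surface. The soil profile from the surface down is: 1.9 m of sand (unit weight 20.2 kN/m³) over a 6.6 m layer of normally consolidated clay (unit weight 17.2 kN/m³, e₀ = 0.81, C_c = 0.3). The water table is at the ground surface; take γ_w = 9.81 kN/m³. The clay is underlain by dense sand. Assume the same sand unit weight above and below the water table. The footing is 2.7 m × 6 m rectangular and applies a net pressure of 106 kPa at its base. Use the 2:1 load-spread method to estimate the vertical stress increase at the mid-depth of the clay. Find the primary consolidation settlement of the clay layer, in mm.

S_c ≈ 173 mm

Mid-depth of clay below the ground surface: z = 1.9 + 6.6/2 = 5.2 m.
Total vertical stress at mid-clay: σ_v = 20.2×1.9 + 17.2×3.3 = 95.14 kPa.
Pore pressure: u = 9.81×(5.2 − 0) = 51.012 kPa.
Initial effective stress: σ'_0 = σ_v − u = 95.14 − 51.012 = 44.128 kPa.
Stress increase at mid-clay by the 2:1 spreading method:
Δσ = qBL/((B+z)(L+z)) = 106×2.7×6/((2.7+5.2)(6+5.2)) = 19.408 kPa
Final effective stress: σ'_f = σ'_0 + Δσ = 44.128 + 19.408 = 63.536 kPa.
Normally consolidated clay, so the full stress increment lies on the virgin compression line:
S_c = C_c·H/(1+e₀)·log₁₀(σ'_f/σ'_0) = 0.3×6.6/(1+0.81)×log₁₀(63.536/44.128)
    = 1.0939 × 0.15831 = 0.1732 m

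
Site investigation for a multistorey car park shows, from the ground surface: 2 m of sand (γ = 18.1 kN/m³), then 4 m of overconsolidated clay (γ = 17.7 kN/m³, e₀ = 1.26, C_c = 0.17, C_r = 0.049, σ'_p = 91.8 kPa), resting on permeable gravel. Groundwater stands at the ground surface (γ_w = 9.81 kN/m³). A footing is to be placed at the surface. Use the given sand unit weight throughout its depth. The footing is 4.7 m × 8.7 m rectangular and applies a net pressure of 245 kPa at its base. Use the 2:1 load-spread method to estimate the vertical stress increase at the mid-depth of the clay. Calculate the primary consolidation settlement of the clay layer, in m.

S_c ≈ 0.0775 m

Mid-depth of clay below the ground surface: z = 2 + 4/2 = 4 m.
Total vertical stress at mid-clay: σ_v = 18.1×2 + 17.7×2 = 71.6 kPa.
Pore pressure: u = 9.81×(4 − 0) = 39.24 kPa.
Initial effective stress: σ'_0 = σ_v − u = 71.6 − 39.24 = 32.36 kPa.
Stress increase at mid-clay by the 2:1 spreading method:
Δσ = qBL/((B+z)(L+z)) = 245×4.7×8.7/((4.7+4)(8.7+4)) = 90.669 kPa
Final effective stress: σ'_f = 32.36 + 90.669 = 123.03 kPa.
σ'_f = 123.03 > σ'_p = 91.8 kPa, so the stress path crosses the preconsolidation pressure — recompression up to σ'_p, then virgin compression beyond:
S_c = H/(1+e₀)·[C_r·log₁₀(σ'_p/σ'_0) + C_c·log₁₀(σ'_f/σ'_p)]
    = 4/2.26 × [0.049×log₁₀(91.8/32.36) + 0.17×log₁₀(123.03/91.8)]
    = 1.7699 × [0.022189 + 0.021619] = 0.07754 m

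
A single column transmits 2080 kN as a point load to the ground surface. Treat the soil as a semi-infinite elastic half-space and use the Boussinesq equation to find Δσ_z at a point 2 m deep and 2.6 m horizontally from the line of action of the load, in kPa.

Δσ_z ≈ 20.9 kPa

Boussinesq vertical stress below a point load on an elastic half-space:
Δσ_z = 3P/(2πz²) · [1 + (r/z)²]^(−5/2)
r/z = 2.6/2 = 1.3; [1+(r/z)²]^(−5/2) = 0.08426.
Δσ_z = 3×2080/(2π×2²) × 0.08426 = 248.28 × 0.08426 = 20.92 kPa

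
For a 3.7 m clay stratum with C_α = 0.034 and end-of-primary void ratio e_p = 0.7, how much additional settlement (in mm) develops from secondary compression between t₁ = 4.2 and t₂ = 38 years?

Secondary compression: S_s = C_α·H/(1+e_p)·log₁₀(t₂/t₁)
S_s = 0.034×3.7/(1+0.7)×log₁₀(38/4.2)
    = 0.074 × 0.9565 = 0.07078 m

S_s ≈ 70.8 mm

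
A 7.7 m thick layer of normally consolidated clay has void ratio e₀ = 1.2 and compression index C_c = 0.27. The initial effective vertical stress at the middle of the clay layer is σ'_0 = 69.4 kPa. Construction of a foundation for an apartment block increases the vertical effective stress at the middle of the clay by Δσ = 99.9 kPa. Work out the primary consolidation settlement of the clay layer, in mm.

S_c ≈ 366 mm

Final effective stress: σ'_f = σ'_0 + Δσ = 69.4 + 99.9 = 169.3 kPa.
Normally consolidated clay, so the full stress increment lies on the virgin compression line:
S_c = C_c·H/(1+e₀)·log₁₀(σ'_f/σ'_0) = 0.27×7.7/(1+1.2)×log₁₀(169.3/69.4)
    = 0.945 × 0.3873 = 0.366 m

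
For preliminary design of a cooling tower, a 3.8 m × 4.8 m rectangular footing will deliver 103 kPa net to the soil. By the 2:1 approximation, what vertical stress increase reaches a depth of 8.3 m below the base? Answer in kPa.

Δσ_z ≈ 11.9 kPa

By the 2:1 method the load spreads at 1 horizontal : 2 vertical, so at depth z the loaded area has grown by z in each plan dimension:
Δσ = qBL/((B+z)(L+z)) = 103×3.8×4.8/((3.8+8.3)(4.8+8.3)) = 11.852 kPa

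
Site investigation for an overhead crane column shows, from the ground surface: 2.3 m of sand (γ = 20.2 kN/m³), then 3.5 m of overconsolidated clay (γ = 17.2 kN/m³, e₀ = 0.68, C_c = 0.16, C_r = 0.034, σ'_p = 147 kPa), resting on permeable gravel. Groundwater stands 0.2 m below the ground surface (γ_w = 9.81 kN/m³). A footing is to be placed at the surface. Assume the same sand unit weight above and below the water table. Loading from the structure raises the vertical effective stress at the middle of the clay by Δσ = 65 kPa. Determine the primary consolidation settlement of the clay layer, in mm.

Mid-depth of clay below the ground surface: z = 2.3 + 3.5/2 = 4.05 m.
Total vertical stress at mid-clay: σ_v = 20.2×2.3 + 17.2×1.75 = 76.56 kPa.
Pore pressure: u = 9.81×(4.05 − 0.2) = 37.769 kPa.
Initial effective stress: σ'_0 = σ_v − u = 76.56 − 37.769 = 38.791 kPa.
Final effective stress: σ'_f = 38.791 + 65 = 103.79 kPa.
σ'_f = 103.79 ≤ σ'_p = 147 kPa, so the clay remains overconsolidated and only the recompression index applies:
S_c = C_r·H/(1+e₀)·log₁₀(σ'_f/σ'_0) = 0.034×3.5/1.68×log₁₀(103.79/38.791)
    = 0.070832 × 0.42742 = 0.03028 m

S_c ≈ 30.3 mm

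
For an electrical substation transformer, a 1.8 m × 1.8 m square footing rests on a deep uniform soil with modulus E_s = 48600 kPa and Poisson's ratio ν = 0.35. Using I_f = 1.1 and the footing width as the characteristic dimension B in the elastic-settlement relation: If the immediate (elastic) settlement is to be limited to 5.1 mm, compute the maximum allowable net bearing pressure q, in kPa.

S_e = q·B·(1−ν²)/E_s · I_f  ⇒  q = S_e·E_s / (B·(1−ν²)·I_f).
q = 0.0051 × 48600 / (1.8 × 0.8775 × 1.1) = 142.7 kPa

q ≈ 143 kPa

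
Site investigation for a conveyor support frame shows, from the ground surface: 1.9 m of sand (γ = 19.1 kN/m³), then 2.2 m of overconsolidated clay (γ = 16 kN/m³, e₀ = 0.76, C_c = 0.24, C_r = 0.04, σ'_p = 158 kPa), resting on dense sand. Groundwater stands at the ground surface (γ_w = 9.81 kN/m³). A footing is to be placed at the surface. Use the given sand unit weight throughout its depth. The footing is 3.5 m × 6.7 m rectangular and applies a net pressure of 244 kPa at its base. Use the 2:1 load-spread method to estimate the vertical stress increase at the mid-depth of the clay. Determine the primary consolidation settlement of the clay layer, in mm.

S_c ≈ 33.7 mm

Mid-depth of clay below the ground surface: z = 1.9 + 2.2/2 = 3 m.
Total vertical stress at mid-clay: σ_v = 19.1×1.9 + 16×1.1 = 53.89 kPa.
Pore pressure: u = 9.81×(3 − 0) = 29.43 kPa.
Initial effective stress: σ'_0 = σ_v − u = 53.89 − 29.43 = 24.46 kPa.
Stress increase at mid-clay by the 2:1 spreading method:
Δσ = qBL/((B+z)(L+z)) = 244×3.5×6.7/((3.5+3)(6.7+3)) = 90.75 kPa
Final effective stress: σ'_f = 24.46 + 90.75 = 115.21 kPa.
σ'_f = 115.21 ≤ σ'_p = 158 kPa, so the clay remains overconsolidated and only the recompression index applies:
S_c = C_r·H/(1+e₀)·log₁₀(σ'_f/σ'_0) = 0.04×2.2/1.76×log₁₀(115.21/24.46)
    = 0.05 × 0.67303 = 0.03365 m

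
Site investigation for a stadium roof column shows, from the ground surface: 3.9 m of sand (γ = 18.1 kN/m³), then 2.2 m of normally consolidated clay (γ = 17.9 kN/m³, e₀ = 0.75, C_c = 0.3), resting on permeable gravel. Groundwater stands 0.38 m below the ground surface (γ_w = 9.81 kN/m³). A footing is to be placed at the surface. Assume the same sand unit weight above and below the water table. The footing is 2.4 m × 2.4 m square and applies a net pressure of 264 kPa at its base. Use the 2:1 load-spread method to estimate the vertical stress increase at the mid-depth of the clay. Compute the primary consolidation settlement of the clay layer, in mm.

Mid-depth of clay below the ground surface: z = 3.9 + 2.2/2 = 5 m.
Total vertical stress at mid-clay: σ_v = 18.1×3.9 + 17.9×1.1 = 90.28 kPa.
Pore pressure: u = 9.81×(5 − 0.38) = 45.322 kPa.
Initial effective stress: σ'_0 = σ_v − u = 90.28 − 45.322 = 44.958 kPa.
Stress increase at mid-clay by the 2:1 spreading method:
Δσ = qBL/((B+z)(L+z)) = 264×2.4×2.4/((2.4+5)(2.4+5)) = 27.769 kPa
Final effective stress: σ'_f = σ'_0 + Δσ = 44.958 + 27.769 = 72.727 kPa.
Normally consolidated clay, so the full stress increment lies on the virgin compression line:
S_c = C_c·H/(1+e₀)·log₁₀(σ'_f/σ'_0) = 0.3×2.2/(1+0.75)×log₁₀(72.727/44.958)
    = 0.37714 × 0.20889 = 0.07878 m

S_c ≈ 78.8 mm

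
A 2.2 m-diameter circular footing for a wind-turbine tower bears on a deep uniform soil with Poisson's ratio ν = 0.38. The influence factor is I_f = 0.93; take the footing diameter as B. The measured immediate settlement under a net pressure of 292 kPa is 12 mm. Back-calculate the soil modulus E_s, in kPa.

E_s ≈ 42600 kPa

S_e = q·B·(1−ν²)/E_s · I_f  ⇒  E_s = q·B·(1−ν²)·I_f / S_e.
E_s = 292 × 2.2 × 0.8556 × 0.93 / 0.012 = 42600 kPa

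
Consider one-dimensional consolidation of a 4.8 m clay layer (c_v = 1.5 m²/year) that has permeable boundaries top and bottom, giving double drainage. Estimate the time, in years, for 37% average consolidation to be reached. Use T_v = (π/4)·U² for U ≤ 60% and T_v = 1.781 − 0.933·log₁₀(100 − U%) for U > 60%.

t ≈ 0.413 years

Drainage path length: H_d = H/2 = 2.4 m (double drainage).
U ≤ 60%: T_v = (π/4)·U² = (π/4)×0.37² = 0.10752.
t = T_v·H_d²/c_v = 0.10752×2.4²/1.5 = 0.4129 years.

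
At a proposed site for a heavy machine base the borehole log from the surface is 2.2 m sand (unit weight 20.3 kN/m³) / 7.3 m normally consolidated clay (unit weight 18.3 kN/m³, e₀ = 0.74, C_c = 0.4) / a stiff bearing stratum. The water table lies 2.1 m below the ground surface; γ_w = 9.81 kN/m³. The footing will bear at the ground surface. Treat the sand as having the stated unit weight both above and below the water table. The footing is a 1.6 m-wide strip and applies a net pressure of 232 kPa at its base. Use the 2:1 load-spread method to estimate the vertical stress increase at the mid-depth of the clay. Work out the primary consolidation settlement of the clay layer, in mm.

S_c ≈ 373 mm

Mid-depth of clay below the ground surface: z = 2.2 + 7.3/2 = 5.85 m.
Total vertical stress at mid-clay: σ_v = 20.3×2.2 + 18.3×3.65 = 111.46 kPa.
Pore pressure: u = 9.81×(5.85 − 2.1) = 36.788 kPa.
Initial effective stress: σ'_0 = σ_v − u = 111.46 − 36.788 = 74.672 kPa.
Stress increase at mid-clay by the 2:1 spreading method:
Δσ = qB/(B+z) = 232×1.6/(1.6+5.85) = 49.826 kPa
Final effective stress: σ'_f = σ'_0 + Δσ = 74.672 + 49.826 = 124.5 kPa.
Normally consolidated clay, so the full stress increment lies on the virgin compression line:
S_c = C_c·H/(1+e₀)·log₁₀(σ'_f/σ'_0) = 0.4×7.3/(1+0.74)×log₁₀(124.5/74.672)
    = 1.6782 × 0.22201 = 0.3726 m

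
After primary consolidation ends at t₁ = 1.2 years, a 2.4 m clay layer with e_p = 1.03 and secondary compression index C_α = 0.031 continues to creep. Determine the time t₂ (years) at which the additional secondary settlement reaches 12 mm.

t₂ ≈ 2.55 years

S_s = C_α·H/(1+e_p)·log₁₀(t₂/t₁) ⇒ log₁₀(t₂/t₁) = S_s·(1+e_p)/(C_α·H).
log₁₀(t₂/t₁) = 0.012 × (1+1.03) / (0.031×2.4) = 0.3274
t₂ = t₁ × 10^0.3274 = 1.2 × 2.125 = 2.55 years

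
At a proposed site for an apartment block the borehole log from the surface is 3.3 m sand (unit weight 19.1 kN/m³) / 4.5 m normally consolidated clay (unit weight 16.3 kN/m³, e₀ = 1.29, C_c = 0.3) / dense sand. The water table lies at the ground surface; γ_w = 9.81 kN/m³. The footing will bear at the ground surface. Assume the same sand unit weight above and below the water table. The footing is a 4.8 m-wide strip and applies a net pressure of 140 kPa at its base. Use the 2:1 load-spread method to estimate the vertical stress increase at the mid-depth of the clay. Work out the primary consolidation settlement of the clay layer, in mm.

Mid-depth of clay below the ground surface: z = 3.3 + 4.5/2 = 5.55 m.
Total vertical stress at mid-clay: σ_v = 19.1×3.3 + 16.3×2.25 = 99.705 kPa.
Pore pressure: u = 9.81×(5.55 − 0) = 54.446 kPa.
Initial effective stress: σ'_0 = σ_v − u = 99.705 − 54.446 = 45.259 kPa.
Stress increase at mid-clay by the 2:1 spreading method:
Δσ = qB/(B+z) = 140×4.8/(4.8+5.55) = 64.928 kPa
Final effective stress: σ'_f = σ'_0 + Δσ = 45.259 + 64.928 = 110.19 kPa.
Normally consolidated clay, so the full stress increment lies on the virgin compression line:
S_c = C_c·H/(1+e₀)·log₁₀(σ'_f/σ'_0) = 0.3×4.5/(1+1.29)×log₁₀(110.19/45.259)
    = 0.58952 × 0.38644 = 0.2278 m

S_c ≈ 228 mm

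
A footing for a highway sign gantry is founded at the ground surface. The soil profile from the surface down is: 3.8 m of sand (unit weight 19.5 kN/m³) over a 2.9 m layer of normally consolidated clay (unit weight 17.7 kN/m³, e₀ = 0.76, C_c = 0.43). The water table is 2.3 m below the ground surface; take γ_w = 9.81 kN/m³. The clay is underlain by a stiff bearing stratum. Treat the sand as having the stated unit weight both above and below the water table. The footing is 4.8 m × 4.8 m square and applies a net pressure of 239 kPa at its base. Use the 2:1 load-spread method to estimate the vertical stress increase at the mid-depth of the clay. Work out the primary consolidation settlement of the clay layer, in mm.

S_c ≈ 176 mm

Mid-depth of clay below the ground surface: z = 3.8 + 2.9/2 = 5.25 m.
Total vertical stress at mid-clay: σ_v = 19.5×3.8 + 17.7×1.45 = 99.765 kPa.
Pore pressure: u = 9.81×(5.25 − 2.3) = 28.94 kPa.
Initial effective stress: σ'_0 = σ_v − u = 99.765 − 28.94 = 70.825 kPa.
Stress increase at mid-clay by the 2:1 spreading method:
Δσ = qBL/((B+z)(L+z)) = 239×4.8×4.8/((4.8+5.25)(4.8+5.25)) = 54.519 kPa
Final effective stress: σ'_f = σ'_0 + Δσ = 70.825 + 54.519 = 125.34 kPa.
Normally consolidated clay, so the full stress increment lies on the virgin compression line:
S_c = C_c·H/(1+e₀)·log₁₀(σ'_f/σ'_0) = 0.43×2.9/(1+0.76)×log₁₀(125.34/70.825)
    = 0.70852 × 0.2479 = 0.1756 m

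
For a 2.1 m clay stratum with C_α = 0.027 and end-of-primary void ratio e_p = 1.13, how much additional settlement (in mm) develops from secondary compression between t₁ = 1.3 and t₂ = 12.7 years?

Secondary compression: S_s = C_α·H/(1+e_p)·log₁₀(t₂/t₁)
S_s = 0.027×2.1/(1+1.13)×log₁₀(12.7/1.3)
    = 0.02662 × 0.9899 = 0.02635 m

S_s ≈ 26.3 mm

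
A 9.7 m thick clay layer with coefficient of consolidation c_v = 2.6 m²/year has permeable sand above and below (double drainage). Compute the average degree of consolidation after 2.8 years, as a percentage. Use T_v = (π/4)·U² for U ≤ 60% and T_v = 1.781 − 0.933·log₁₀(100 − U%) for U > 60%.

U ≈ 62.2 %

Drainage path length: H_d = H/2 = 4.85 m (double drainage).
T_v = c_v·t/H_d² = 2.6×2.8/4.85² = 0.30949.
T_v = 0.30949 corresponds to the U > 60% branch:
U = 1 − 10^((1.781 − T_v)/0.933)/100 = 0.6223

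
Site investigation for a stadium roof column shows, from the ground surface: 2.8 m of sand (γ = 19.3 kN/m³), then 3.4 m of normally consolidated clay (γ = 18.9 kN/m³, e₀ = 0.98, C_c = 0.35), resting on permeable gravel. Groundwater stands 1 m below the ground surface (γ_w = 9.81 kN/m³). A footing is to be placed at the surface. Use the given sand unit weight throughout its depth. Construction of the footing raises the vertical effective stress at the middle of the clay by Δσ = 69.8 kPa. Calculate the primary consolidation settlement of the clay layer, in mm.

Mid-depth of clay below the ground surface: z = 2.8 + 3.4/2 = 4.5 m.
Total vertical stress at mid-clay: σ_v = 19.3×2.8 + 18.9×1.7 = 86.17 kPa.
Pore pressure: u = 9.81×(4.5 − 1) = 34.335 kPa.
Initial effective stress: σ'_0 = σ_v − u = 86.17 − 34.335 = 51.835 kPa.
Final effective stress: σ'_f = σ'_0 + Δσ = 51.835 + 69.8 = 121.63 kPa.
Normally consolidated clay, so the full stress increment lies on the virgin compression line:
S_c = C_c·H/(1+e₀)·log₁₀(σ'_f/σ'_0) = 0.35×3.4/(1+0.98)×log₁₀(121.63/51.835)
    = 0.60101 × 0.37042 = 0.2226 m

S_c ≈ 223 mm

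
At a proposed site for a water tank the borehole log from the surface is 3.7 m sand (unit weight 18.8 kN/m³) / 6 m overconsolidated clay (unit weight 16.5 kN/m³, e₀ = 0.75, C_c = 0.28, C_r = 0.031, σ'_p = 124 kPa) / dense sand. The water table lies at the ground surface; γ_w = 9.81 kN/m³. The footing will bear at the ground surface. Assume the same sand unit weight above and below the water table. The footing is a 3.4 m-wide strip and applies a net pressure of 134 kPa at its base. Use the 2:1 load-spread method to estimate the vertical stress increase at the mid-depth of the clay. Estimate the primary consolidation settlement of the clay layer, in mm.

S_c ≈ 28.3 mm

Mid-depth of clay below the ground surface: z = 3.7 + 6/2 = 6.7 m.
Total vertical stress at mid-clay: σ_v = 18.8×3.7 + 16.5×3 = 119.06 kPa.
Pore pressure: u = 9.81×(6.7 − 0) = 65.727 kPa.
Initial effective stress: σ'_0 = σ_v − u = 119.06 − 65.727 = 53.333 kPa.
Stress increase at mid-clay by the 2:1 spreading method:
Δσ = qB/(B+z) = 134×3.4/(3.4+6.7) = 45.109 kPa
Final effective stress: σ'_f = 53.333 + 45.109 = 98.442 kPa.
σ'_f = 98.442 ≤ σ'_p = 124 kPa, so the clay remains overconsolidated and only the recompression index applies:
S_c = C_r·H/(1+e₀)·log₁₀(σ'_f/σ'_0) = 0.031×6/1.75×log₁₀(98.442/53.333)
    = 0.10629 × 0.26618 = 0.02829 m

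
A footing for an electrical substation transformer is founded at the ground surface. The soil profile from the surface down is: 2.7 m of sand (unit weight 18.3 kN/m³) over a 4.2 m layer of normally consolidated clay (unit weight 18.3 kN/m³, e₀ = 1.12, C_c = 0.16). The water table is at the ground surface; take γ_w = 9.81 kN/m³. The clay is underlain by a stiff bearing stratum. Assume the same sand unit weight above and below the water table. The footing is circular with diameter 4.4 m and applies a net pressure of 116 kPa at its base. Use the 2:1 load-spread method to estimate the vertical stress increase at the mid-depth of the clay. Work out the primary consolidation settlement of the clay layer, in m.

S_c ≈ 0.069 m

Mid-depth of clay below the ground surface: z = 2.7 + 4.2/2 = 4.8 m.
Total vertical stress at mid-clay: σ_v = 18.3×2.7 + 18.3×2.1 = 87.84 kPa.
Pore pressure: u = 9.81×(4.8 − 0) = 47.088 kPa.
Initial effective stress: σ'_0 = σ_v − u = 87.84 − 47.088 = 40.752 kPa.
Stress increase at mid-clay by the 2:1 spreading method:
Δσ ≈ qD²/(D+z)² = 116×4.4²/(4.4+4.8)² = 26.533 kPa
Final effective stress: σ'_f = σ'_0 + Δσ = 40.752 + 26.533 = 67.285 kPa.
Normally consolidated clay, so the full stress increment lies on the virgin compression line:
S_c = C_c·H/(1+e₀)·log₁₀(σ'_f/σ'_0) = 0.16×4.2/(1+1.12)×log₁₀(67.285/40.752)
    = 0.31698 × 0.21777 = 0.06903 m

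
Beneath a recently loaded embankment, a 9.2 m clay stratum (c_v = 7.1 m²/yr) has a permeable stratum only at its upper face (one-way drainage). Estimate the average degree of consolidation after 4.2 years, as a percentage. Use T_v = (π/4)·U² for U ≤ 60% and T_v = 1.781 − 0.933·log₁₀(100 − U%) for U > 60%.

Drainage path length: H_d = H = 9.2 m (single drainage).
T_v = c_v·t/H_d² = 7.1×4.2/9.2² = 0.35232.
T_v = 0.35232 corresponds to the U > 60% branch:
U = 1 − 10^((1.781 − T_v)/0.933)/100 = 0.6602

U ≈ 66 %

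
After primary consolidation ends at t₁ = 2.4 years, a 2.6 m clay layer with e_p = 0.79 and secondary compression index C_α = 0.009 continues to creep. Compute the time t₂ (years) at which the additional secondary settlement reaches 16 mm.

t₂ ≈ 40.2 years

S_s = C_α·H/(1+e_p)·log₁₀(t₂/t₁) ⇒ log₁₀(t₂/t₁) = S_s·(1+e_p)/(C_α·H).
log₁₀(t₂/t₁) = 0.016 × (1+0.79) / (0.009×2.6) = 1.224
t₂ = t₁ × 10^1.224 = 2.4 × 16.75 = 40.19 years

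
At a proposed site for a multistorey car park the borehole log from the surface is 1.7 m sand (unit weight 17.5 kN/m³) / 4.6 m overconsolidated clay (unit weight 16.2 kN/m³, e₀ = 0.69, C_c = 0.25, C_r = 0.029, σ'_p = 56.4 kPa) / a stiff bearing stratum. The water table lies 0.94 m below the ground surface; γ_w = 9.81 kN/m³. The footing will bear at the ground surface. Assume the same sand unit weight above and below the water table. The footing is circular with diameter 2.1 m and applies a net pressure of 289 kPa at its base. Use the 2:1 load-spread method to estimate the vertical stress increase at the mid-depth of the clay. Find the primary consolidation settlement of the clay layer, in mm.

Mid-depth of clay below the ground surface: z = 1.7 + 4.6/2 = 4 m.
Total vertical stress at mid-clay: σ_v = 17.5×1.7 + 16.2×2.3 = 67.01 kPa.
Pore pressure: u = 9.81×(4 − 0.94) = 30.019 kPa.
Initial effective stress: σ'_0 = σ_v − u = 67.01 − 30.019 = 36.991 kPa.
Stress increase at mid-clay by the 2:1 spreading method:
Δσ ≈ qD²/(D+z)² = 289×2.1²/(2.1+4)² = 34.251 kPa
Final effective stress: σ'_f = 36.991 + 34.251 = 71.242 kPa.
σ'_f = 71.242 > σ'_p = 56.4 kPa, so the stress path crosses the preconsolidation pressure — recompression up to σ'_p, then virgin compression beyond:
S_c = H/(1+e₀)·[C_r·log₁₀(σ'_p/σ'_0) + C_c·log₁₀(σ'_f/σ'_p)]
    = 4.6/1.69 × [0.029×log₁₀(56.4/36.991) + 0.25×log₁₀(71.242/56.4)]
    = 2.7219 × [0.0053123 + 0.025364] = 0.0835 m

S_c ≈ 83.5 mm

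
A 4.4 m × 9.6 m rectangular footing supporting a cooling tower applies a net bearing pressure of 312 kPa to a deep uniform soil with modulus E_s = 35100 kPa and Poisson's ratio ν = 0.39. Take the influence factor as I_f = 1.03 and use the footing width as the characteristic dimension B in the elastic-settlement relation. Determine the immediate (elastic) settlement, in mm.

Immediate (elastic) settlement: S_e = q·B·(1−ν²)/E_s · I_f.
S_e = 312 × 4.4 × (1 − 0.39²) / 35100 × 1.03
    = 312 × 4.4 × 0.8479 / 35100 × 1.03
    = 0.03416 m = 34.16 mm

S_e ≈ 34.2 mm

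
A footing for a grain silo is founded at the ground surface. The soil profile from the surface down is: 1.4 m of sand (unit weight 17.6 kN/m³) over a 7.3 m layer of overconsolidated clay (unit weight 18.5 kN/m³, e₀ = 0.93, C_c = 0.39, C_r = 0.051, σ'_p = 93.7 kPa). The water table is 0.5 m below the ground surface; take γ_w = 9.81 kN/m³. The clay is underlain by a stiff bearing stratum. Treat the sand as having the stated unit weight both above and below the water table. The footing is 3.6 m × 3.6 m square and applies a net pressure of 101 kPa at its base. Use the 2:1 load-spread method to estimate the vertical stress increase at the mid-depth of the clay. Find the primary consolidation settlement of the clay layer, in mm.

Mid-depth of clay below the ground surface: z = 1.4 + 7.3/2 = 5.05 m.
Total vertical stress at mid-clay: σ_v = 17.6×1.4 + 18.5×3.65 = 92.165 kPa.
Pore pressure: u = 9.81×(5.05 − 0.5) = 44.636 kPa.
Initial effective stress: σ'_0 = σ_v − u = 92.165 − 44.636 = 47.529 kPa.
Stress increase at mid-clay by the 2:1 spreading method:
Δσ = qBL/((B+z)(L+z)) = 101×3.6×3.6/((3.6+5.05)(3.6+5.05)) = 17.494 kPa
Final effective stress: σ'_f = 47.529 + 17.494 = 65.023 kPa.
σ'_f = 65.023 ≤ σ'_p = 93.7 kPa, so the clay remains overconsolidated and only the recompression index applies:
S_c = C_r·H/(1+e₀)·log₁₀(σ'_f/σ'_0) = 0.051×7.3/1.93×log₁₀(65.023/47.529)
    = 0.1929 × 0.13611 = 0.02626 m

S_c ≈ 26.3 mm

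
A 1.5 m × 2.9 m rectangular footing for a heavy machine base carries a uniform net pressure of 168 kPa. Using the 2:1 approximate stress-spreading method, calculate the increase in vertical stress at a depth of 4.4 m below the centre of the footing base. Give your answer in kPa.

By the 2:1 method the load spreads at 1 horizontal : 2 vertical, so at depth z the loaded area has grown by z in each plan dimension:
Δσ = qBL/((B+z)(L+z)) = 168×1.5×2.9/((1.5+4.4)(2.9+4.4)) = 16.968 kPa

Δσ_z ≈ 17 kPa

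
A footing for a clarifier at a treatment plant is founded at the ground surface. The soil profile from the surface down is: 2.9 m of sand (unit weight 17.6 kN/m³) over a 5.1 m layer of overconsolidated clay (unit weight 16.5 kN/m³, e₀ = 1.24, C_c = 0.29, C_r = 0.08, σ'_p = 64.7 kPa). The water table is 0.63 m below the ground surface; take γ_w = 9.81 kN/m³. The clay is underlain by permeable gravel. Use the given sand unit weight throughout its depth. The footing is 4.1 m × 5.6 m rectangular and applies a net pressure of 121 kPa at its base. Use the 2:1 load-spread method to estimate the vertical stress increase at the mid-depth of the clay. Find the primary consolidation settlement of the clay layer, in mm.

S_c ≈ 58.6 mm

Mid-depth of clay below the ground surface: z = 2.9 + 5.1/2 = 5.45 m.
Total vertical stress at mid-clay: σ_v = 17.6×2.9 + 16.5×2.55 = 93.115 kPa.
Pore pressure: u = 9.81×(5.45 − 0.63) = 47.284 kPa.
Initial effective stress: σ'_0 = σ_v − u = 93.115 − 47.284 = 45.831 kPa.
Stress increase at mid-clay by the 2:1 spreading method:
Δσ = qBL/((B+z)(L+z)) = 121×4.1×5.6/((4.1+5.45)(5.6+5.45)) = 26.326 kPa
Final effective stress: σ'_f = 45.831 + 26.326 = 72.157 kPa.
σ'_f = 72.157 > σ'_p = 64.7 kPa, so the stress path crosses the preconsolidation pressure — recompression up to σ'_p, then virgin compression beyond:
S_c = H/(1+e₀)·[C_r·log₁₀(σ'_p/σ'_0) + C_c·log₁₀(σ'_f/σ'_p)]
    = 5.1/2.24 × [0.08×log₁₀(64.7/45.831) + 0.29×log₁₀(72.157/64.7)]
    = 2.2768 × [0.01198 + 0.013739] = 0.05856 m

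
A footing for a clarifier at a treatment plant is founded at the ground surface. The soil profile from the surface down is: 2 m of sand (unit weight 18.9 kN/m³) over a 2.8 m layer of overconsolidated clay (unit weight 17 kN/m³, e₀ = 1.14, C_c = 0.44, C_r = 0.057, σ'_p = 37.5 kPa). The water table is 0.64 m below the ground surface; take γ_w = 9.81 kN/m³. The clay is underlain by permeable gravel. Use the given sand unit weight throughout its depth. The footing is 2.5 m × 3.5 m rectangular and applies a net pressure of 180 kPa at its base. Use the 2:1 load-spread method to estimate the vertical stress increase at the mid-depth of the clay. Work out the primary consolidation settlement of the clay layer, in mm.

S_c ≈ 170 mm

Mid-depth of clay below the ground surface: z = 2 + 2.8/2 = 3.4 m.
Total vertical stress at mid-clay: σ_v = 18.9×2 + 17×1.4 = 61.6 kPa.
Pore pressure: u = 9.81×(3.4 − 0.64) = 27.076 kPa.
Initial effective stress: σ'_0 = σ_v − u = 61.6 − 27.076 = 34.524 kPa.
Stress increase at mid-clay by the 2:1 spreading method:
Δσ = qBL/((B+z)(L+z)) = 180×2.5×3.5/((2.5+3.4)(3.5+3.4)) = 38.688 kPa
Final effective stress: σ'_f = 34.524 + 38.688 = 73.212 kPa.
σ'_f = 73.212 > σ'_p = 37.5 kPa, so the stress path crosses the preconsolidation pressure — recompression up to σ'_p, then virgin compression beyond:
S_c = H/(1+e₀)·[C_r·log₁₀(σ'_p/σ'_0) + C_c·log₁₀(σ'_f/σ'_p)]
    = 2.8/2.14 × [0.057×log₁₀(37.5/34.524) + 0.44×log₁₀(73.212/37.5)]
    = 1.3084 × [0.0020469 + 0.12784] = 0.1699 m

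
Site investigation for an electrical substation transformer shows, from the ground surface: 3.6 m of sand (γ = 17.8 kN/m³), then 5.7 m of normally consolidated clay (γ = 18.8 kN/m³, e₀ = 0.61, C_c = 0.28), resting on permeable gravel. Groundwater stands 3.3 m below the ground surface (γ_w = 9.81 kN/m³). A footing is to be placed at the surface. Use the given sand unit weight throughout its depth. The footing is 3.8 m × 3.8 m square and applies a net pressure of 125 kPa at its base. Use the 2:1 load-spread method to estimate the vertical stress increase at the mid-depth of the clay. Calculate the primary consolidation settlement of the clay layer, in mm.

Mid-depth of clay below the ground surface: z = 3.6 + 5.7/2 = 6.45 m.
Total vertical stress at mid-clay: σ_v = 17.8×3.6 + 18.8×2.85 = 117.66 kPa.
Pore pressure: u = 9.81×(6.45 − 3.3) = 30.902 kPa.
Initial effective stress: σ'_0 = σ_v − u = 117.66 − 30.902 = 86.758 kPa.
Stress increase at mid-clay by the 2:1 spreading method:
Δσ = qBL/((B+z)(L+z)) = 125×3.8×3.8/((3.8+6.45)(3.8+6.45)) = 17.18 kPa
Final effective stress: σ'_f = σ'_0 + Δσ = 86.758 + 17.18 = 103.94 kPa.
Normally consolidated clay, so the full stress increment lies on the virgin compression line:
S_c = C_c·H/(1+e₀)·log₁₀(σ'_f/σ'_0) = 0.28×5.7/(1+0.61)×log₁₀(103.94/86.758)
    = 0.9913 × 0.078473 = 0.07779 m

S_c ≈ 77.8 mm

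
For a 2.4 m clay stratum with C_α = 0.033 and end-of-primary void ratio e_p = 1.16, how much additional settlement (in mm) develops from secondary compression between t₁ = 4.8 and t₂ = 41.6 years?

S_s ≈ 34.4 mm

Secondary compression: S_s = C_α·H/(1+e_p)·log₁₀(t₂/t₁)
S_s = 0.033×2.4/(1+1.16)×log₁₀(41.6/4.8)
    = 0.03667 × 0.9379 = 0.03439 m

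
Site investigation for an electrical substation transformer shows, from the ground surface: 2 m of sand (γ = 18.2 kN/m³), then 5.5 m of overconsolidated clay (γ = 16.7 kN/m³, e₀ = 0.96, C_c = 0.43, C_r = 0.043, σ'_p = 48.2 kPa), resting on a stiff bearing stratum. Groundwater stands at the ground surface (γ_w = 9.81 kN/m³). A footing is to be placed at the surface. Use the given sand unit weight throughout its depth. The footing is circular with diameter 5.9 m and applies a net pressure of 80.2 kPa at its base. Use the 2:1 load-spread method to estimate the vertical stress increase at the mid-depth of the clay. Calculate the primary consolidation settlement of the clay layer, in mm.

S_c ≈ 133 mm

Mid-depth of clay below the ground surface: z = 2 + 5.5/2 = 4.75 m.
Total vertical stress at mid-clay: σ_v = 18.2×2 + 16.7×2.75 = 82.325 kPa.
Pore pressure: u = 9.81×(4.75 − 0) = 46.598 kPa.
Initial effective stress: σ'_0 = σ_v − u = 82.325 − 46.598 = 35.727 kPa.
Stress increase at mid-clay by the 2:1 spreading method:
Δσ ≈ qD²/(D+z)² = 80.2×5.9²/(5.9+4.75)² = 24.614 kPa
Final effective stress: σ'_f = 35.727 + 24.614 = 60.341 kPa.
σ'_f = 60.341 > σ'_p = 48.2 kPa, so the stress path crosses the preconsolidation pressure — recompression up to σ'_p, then virgin compression beyond:
S_c = H/(1+e₀)·[C_r·log₁₀(σ'_p/σ'_0) + C_c·log₁₀(σ'_f/σ'_p)]
    = 5.5/1.96 × [0.043×log₁₀(48.2/35.727) + 0.43×log₁₀(60.341/48.2)]
    = 2.8061 × [0.0055922 + 0.041953] = 0.1334 m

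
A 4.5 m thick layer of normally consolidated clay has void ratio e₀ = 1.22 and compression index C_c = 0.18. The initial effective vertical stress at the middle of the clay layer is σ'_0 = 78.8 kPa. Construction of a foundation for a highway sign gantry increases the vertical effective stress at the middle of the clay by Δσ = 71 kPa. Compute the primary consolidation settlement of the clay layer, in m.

S_c ≈ 0.102 m

Final effective stress: σ'_f = σ'_0 + Δσ = 78.8 + 71 = 149.8 kPa.
Normally consolidated clay, so the full stress increment lies on the virgin compression line:
S_c = C_c·H/(1+e₀)·log₁₀(σ'_f/σ'_0) = 0.18×4.5/(1+1.22)×log₁₀(149.8/78.8)
    = 0.36486 × 0.27899 = 0.1018 m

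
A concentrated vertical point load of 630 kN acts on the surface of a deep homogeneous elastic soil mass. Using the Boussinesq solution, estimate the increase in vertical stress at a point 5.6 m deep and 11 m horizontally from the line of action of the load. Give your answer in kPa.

Boussinesq vertical stress below a point load on an elastic half-space:
Δσ_z = 3P/(2πz²) · [1 + (r/z)²]^(−5/2)
r/z = 11/5.6 = 1.9643; [1+(r/z)²]^(−5/2) = 0.01922.
Δσ_z = 3×630/(2π×5.6²) × 0.01922 = 9.5919 × 0.01922 = 0.1844 kPa

Δσ_z ≈ 0.184 kPa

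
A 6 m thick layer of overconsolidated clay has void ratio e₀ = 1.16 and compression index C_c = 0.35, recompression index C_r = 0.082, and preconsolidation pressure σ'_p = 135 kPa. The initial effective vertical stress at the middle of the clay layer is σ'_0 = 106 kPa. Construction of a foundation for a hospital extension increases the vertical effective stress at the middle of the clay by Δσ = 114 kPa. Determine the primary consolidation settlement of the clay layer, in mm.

S_c ≈ 230 mm

Final effective stress: σ'_f = 106 + 114 = 220 kPa.
σ'_f = 220 > σ'_p = 135 kPa, so the stress path crosses the preconsolidation pressure — recompression up to σ'_p, then virgin compression beyond:
S_c = H/(1+e₀)·[C_r·log₁₀(σ'_p/σ'_0) + C_c·log₁₀(σ'_f/σ'_p)]
    = 6/2.16 × [0.082×log₁₀(135/106) + 0.35×log₁₀(220/135)]
    = 2.7778 × [0.0086123 + 0.074231] = 0.2301 m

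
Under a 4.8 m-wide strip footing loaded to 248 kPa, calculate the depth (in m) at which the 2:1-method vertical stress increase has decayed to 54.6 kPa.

z ≈ 17 m

2:1 spreading — at depth z the loaded area has grown by z in each plan dimension:
qB/(B+z) = Δσ_z ⇒ z = qB/Δσ_z − B = 248×4.8/54.6 − 4.8 = 17 m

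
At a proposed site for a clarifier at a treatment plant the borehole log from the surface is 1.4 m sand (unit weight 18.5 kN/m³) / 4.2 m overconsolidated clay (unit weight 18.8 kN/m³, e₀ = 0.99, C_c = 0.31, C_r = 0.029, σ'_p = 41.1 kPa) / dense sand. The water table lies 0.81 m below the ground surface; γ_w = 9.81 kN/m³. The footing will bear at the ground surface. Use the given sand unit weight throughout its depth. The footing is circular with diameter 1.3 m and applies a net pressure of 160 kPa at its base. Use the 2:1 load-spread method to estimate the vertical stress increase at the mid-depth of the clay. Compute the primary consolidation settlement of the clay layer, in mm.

Mid-depth of clay below the ground surface: z = 1.4 + 4.2/2 = 3.5 m.
Total vertical stress at mid-clay: σ_v = 18.5×1.4 + 18.8×2.1 = 65.38 kPa.
Pore pressure: u = 9.81×(3.5 − 0.81) = 26.389 kPa.
Initial effective stress: σ'_0 = σ_v − u = 65.38 − 26.389 = 38.991 kPa.
Stress increase at mid-clay by the 2:1 spreading method:
Δσ ≈ qD²/(D+z)² = 160×1.3²/(1.3+3.5)² = 11.736 kPa
Final effective stress: σ'_f = 38.991 + 11.736 = 50.727 kPa.
σ'_f = 50.727 > σ'_p = 41.1 kPa, so the stress path crosses the preconsolidation pressure — recompression up to σ'_p, then virgin compression beyond:
S_c = H/(1+e₀)·[C_r·log₁₀(σ'_p/σ'_0) + C_c·log₁₀(σ'_f/σ'_p)]
    = 4.2/1.99 × [0.029×log₁₀(41.1/38.991) + 0.31×log₁₀(50.727/41.1)]
    = 2.1106 × [0.00066345 + 0.028333] = 0.0612 m

S_c ≈ 61.2 mm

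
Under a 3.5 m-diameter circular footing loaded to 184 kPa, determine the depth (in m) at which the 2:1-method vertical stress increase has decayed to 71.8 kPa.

z ≈ 2.1 m

2:1 spreading — at depth z the loaded area has grown by z in each plan dimension:
qD²/(D+z)² = Δσ_z ⇒ z = D(√(q/Δσ_z) − 1) = 3.5×(√(184/71.8) − 1) = 2.103 m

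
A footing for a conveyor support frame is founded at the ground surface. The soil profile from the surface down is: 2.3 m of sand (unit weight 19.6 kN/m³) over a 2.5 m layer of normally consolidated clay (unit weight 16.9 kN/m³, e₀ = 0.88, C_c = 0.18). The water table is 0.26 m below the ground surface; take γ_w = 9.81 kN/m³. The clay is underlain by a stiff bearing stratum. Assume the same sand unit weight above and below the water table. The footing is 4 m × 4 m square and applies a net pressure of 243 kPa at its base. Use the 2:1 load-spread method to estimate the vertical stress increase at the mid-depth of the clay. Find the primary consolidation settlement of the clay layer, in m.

Mid-depth of clay below the ground surface: z = 2.3 + 2.5/2 = 3.55 m.
Total vertical stress at mid-clay: σ_v = 19.6×2.3 + 16.9×1.25 = 66.205 kPa.
Pore pressure: u = 9.81×(3.55 − 0.26) = 32.275 kPa.
Initial effective stress: σ'_0 = σ_v − u = 66.205 − 32.275 = 33.93 kPa.
Stress increase at mid-clay by the 2:1 spreading method:
Δσ = qBL/((B+z)(L+z)) = 243×4×4/((4+3.55)(4+3.55)) = 68.208 kPa
Final effective stress: σ'_f = σ'_0 + Δσ = 33.93 + 68.208 = 102.14 kPa.
Normally consolidated clay, so the full stress increment lies on the virgin compression line:
S_c = C_c·H/(1+e₀)·log₁₀(σ'_f/σ'_0) = 0.18×2.5/(1+0.88)×log₁₀(102.14/33.93)
    = 0.23936 × 0.47861 = 0.1146 m

S_c ≈ 0.115 m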